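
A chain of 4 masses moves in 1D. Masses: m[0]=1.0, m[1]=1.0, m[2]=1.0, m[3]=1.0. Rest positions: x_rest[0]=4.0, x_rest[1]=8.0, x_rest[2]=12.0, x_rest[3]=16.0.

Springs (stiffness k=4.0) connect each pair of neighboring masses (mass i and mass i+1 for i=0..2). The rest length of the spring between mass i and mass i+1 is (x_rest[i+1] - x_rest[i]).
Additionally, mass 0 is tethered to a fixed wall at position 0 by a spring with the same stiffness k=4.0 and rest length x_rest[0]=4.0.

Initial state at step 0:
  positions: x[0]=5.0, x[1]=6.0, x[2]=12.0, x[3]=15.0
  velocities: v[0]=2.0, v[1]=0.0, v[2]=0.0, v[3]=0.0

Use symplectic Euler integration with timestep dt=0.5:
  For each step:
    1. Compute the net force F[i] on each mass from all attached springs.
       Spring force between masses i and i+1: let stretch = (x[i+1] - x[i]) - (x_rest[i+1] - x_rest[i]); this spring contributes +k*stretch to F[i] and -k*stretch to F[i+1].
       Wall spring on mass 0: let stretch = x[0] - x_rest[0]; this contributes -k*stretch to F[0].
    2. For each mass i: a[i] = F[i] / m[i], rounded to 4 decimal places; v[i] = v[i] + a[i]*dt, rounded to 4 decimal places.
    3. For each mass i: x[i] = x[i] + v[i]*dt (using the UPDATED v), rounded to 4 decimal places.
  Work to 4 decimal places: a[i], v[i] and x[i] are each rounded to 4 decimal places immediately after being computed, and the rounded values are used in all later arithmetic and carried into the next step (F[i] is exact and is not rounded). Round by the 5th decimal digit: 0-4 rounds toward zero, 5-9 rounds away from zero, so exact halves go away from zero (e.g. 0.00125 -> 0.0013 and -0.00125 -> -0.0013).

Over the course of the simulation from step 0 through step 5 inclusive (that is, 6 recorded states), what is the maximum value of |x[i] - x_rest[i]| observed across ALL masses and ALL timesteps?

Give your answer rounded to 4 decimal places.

Step 0: x=[5.0000 6.0000 12.0000 15.0000] v=[2.0000 0.0000 0.0000 0.0000]
Step 1: x=[2.0000 11.0000 9.0000 16.0000] v=[-6.0000 10.0000 -6.0000 2.0000]
Step 2: x=[6.0000 5.0000 15.0000 14.0000] v=[8.0000 -12.0000 12.0000 -4.0000]
Step 3: x=[3.0000 10.0000 10.0000 17.0000] v=[-6.0000 10.0000 -10.0000 6.0000]
Step 4: x=[4.0000 8.0000 12.0000 17.0000] v=[2.0000 -4.0000 4.0000 0.0000]
Step 5: x=[5.0000 6.0000 15.0000 16.0000] v=[2.0000 -4.0000 6.0000 -2.0000]
Max displacement = 3.0000

Answer: 3.0000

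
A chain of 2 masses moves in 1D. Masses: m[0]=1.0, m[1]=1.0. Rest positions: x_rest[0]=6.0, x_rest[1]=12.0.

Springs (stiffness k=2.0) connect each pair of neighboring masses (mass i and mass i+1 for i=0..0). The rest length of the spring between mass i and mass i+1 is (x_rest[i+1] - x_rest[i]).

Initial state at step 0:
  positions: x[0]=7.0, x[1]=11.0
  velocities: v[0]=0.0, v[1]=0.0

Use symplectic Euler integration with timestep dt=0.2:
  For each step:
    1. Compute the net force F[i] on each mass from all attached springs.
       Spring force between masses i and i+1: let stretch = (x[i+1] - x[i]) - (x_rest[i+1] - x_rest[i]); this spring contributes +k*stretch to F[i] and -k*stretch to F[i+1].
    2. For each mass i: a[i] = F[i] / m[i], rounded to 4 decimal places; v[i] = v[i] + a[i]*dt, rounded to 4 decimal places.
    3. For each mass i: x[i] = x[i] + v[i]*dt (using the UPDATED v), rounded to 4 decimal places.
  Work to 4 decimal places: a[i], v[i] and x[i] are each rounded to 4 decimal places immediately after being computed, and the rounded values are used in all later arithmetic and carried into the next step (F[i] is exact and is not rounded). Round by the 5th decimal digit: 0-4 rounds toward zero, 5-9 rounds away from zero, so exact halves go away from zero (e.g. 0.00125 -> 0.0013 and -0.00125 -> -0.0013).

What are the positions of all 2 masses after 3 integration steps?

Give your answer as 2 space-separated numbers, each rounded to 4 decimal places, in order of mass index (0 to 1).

Step 0: x=[7.0000 11.0000] v=[0.0000 0.0000]
Step 1: x=[6.8400 11.1600] v=[-0.8000 0.8000]
Step 2: x=[6.5456 11.4544] v=[-1.4720 1.4720]
Step 3: x=[6.1639 11.8361] v=[-1.9085 1.9085]

Answer: 6.1639 11.8361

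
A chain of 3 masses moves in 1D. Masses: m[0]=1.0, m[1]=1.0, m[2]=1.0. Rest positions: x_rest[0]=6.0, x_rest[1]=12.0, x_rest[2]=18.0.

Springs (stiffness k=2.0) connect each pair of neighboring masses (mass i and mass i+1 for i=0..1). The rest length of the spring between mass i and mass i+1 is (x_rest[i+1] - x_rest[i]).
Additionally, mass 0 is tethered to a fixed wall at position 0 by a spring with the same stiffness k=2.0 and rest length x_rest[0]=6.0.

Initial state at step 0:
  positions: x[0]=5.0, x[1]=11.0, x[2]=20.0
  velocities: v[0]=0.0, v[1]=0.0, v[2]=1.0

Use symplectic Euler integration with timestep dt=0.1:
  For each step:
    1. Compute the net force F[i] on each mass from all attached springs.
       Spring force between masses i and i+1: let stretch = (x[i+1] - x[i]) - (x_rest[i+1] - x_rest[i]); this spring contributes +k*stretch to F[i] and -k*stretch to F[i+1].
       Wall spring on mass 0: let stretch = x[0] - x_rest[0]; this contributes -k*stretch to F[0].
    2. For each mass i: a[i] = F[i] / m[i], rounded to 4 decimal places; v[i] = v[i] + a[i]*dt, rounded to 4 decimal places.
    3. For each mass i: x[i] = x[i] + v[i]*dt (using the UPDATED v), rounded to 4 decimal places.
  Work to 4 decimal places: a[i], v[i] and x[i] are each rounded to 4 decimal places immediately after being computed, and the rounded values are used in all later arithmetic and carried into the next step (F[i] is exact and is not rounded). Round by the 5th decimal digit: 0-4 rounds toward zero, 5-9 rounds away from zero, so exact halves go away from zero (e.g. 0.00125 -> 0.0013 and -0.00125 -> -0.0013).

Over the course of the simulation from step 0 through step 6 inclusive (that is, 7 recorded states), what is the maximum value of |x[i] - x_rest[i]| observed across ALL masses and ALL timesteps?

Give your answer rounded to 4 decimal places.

Step 0: x=[5.0000 11.0000 20.0000] v=[0.0000 0.0000 1.0000]
Step 1: x=[5.0200 11.0600 20.0400] v=[0.2000 0.6000 0.4000]
Step 2: x=[5.0604 11.1788 20.0204] v=[0.4040 1.1880 -0.1960]
Step 3: x=[5.1220 11.3521 19.9440] v=[0.6156 1.7326 -0.7643]
Step 4: x=[5.2057 11.5726 19.8157] v=[0.8372 2.2050 -1.2827]
Step 5: x=[5.3126 11.8306 19.6426] v=[1.0694 2.5802 -1.7313]
Step 6: x=[5.4437 12.1145 19.4332] v=[1.3105 2.8390 -2.0937]
Max displacement = 2.0400

Answer: 2.0400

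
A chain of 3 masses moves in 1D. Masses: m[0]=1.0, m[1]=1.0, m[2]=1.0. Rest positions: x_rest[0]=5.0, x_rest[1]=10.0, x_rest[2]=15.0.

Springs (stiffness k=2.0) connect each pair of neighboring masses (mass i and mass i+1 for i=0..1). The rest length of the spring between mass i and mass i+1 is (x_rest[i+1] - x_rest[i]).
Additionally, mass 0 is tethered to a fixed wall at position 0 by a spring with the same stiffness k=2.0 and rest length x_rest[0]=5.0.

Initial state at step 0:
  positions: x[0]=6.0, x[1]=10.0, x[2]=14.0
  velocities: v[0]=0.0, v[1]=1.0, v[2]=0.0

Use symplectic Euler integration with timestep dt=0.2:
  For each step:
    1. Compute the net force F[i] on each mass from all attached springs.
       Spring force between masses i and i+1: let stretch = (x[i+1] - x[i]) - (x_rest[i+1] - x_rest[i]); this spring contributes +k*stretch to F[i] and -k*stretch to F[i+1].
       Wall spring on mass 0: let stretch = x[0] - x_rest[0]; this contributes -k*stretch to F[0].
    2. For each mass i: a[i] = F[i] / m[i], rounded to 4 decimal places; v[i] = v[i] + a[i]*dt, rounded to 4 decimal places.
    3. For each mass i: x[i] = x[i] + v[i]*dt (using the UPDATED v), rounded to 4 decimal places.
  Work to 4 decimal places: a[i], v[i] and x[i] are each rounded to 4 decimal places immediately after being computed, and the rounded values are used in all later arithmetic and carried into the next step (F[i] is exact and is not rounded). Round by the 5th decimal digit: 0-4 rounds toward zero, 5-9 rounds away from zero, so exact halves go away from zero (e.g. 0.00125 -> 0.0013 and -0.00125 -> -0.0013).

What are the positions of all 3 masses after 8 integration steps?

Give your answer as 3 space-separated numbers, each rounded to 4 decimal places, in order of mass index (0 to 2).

Answer: 4.3467 9.8160 16.2512

Derivation:
Step 0: x=[6.0000 10.0000 14.0000] v=[0.0000 1.0000 0.0000]
Step 1: x=[5.8400 10.2000 14.0800] v=[-0.8000 1.0000 0.4000]
Step 2: x=[5.5616 10.3616 14.2496] v=[-1.3920 0.8080 0.8480]
Step 3: x=[5.2223 10.4502 14.5082] v=[-1.6966 0.4432 1.2928]
Step 4: x=[4.8834 10.4452 14.8421] v=[-1.6944 -0.0248 1.6696]
Step 5: x=[4.5988 10.3470 15.2243] v=[-1.4230 -0.4908 1.9108]
Step 6: x=[4.4062 10.1792 15.6163] v=[-0.9632 -0.8392 1.9599]
Step 7: x=[4.3229 9.9845 15.9733] v=[-0.4165 -0.9736 1.7851]
Step 8: x=[4.3467 9.8160 16.2512] v=[0.1190 -0.8427 1.3896]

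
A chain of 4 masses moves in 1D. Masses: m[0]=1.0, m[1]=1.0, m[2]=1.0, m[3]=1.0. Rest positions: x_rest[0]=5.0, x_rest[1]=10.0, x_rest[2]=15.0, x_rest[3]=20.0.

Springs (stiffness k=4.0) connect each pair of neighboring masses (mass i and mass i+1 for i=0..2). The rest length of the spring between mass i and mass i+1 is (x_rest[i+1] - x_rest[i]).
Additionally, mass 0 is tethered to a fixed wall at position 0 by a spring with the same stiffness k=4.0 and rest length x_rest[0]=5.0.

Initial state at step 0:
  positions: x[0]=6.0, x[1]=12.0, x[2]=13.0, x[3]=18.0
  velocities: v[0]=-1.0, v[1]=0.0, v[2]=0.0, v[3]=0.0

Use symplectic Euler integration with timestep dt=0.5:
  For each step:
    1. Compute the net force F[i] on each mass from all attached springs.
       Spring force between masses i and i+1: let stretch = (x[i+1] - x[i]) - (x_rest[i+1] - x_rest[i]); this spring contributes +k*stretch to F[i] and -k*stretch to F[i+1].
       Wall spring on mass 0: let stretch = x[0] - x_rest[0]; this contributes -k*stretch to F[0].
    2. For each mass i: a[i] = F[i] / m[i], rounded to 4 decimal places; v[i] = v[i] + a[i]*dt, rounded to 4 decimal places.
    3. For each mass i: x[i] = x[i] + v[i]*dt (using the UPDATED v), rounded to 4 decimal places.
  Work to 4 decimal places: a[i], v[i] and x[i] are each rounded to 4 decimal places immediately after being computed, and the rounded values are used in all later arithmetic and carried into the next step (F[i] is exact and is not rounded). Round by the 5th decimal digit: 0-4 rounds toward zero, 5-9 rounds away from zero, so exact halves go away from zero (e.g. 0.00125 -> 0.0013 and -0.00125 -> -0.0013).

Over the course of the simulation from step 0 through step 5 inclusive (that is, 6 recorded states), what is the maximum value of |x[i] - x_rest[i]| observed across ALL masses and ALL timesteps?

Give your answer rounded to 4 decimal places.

Answer: 4.0000

Derivation:
Step 0: x=[6.0000 12.0000 13.0000 18.0000] v=[-1.0000 0.0000 0.0000 0.0000]
Step 1: x=[5.5000 7.0000 17.0000 18.0000] v=[-1.0000 -10.0000 8.0000 0.0000]
Step 2: x=[1.0000 10.5000 12.0000 22.0000] v=[-9.0000 7.0000 -10.0000 8.0000]
Step 3: x=[5.0000 6.0000 15.5000 21.0000] v=[8.0000 -9.0000 7.0000 -2.0000]
Step 4: x=[5.0000 10.0000 15.0000 19.5000] v=[0.0000 8.0000 -1.0000 -3.0000]
Step 5: x=[5.0000 14.0000 14.0000 18.5000] v=[0.0000 8.0000 -2.0000 -2.0000]
Max displacement = 4.0000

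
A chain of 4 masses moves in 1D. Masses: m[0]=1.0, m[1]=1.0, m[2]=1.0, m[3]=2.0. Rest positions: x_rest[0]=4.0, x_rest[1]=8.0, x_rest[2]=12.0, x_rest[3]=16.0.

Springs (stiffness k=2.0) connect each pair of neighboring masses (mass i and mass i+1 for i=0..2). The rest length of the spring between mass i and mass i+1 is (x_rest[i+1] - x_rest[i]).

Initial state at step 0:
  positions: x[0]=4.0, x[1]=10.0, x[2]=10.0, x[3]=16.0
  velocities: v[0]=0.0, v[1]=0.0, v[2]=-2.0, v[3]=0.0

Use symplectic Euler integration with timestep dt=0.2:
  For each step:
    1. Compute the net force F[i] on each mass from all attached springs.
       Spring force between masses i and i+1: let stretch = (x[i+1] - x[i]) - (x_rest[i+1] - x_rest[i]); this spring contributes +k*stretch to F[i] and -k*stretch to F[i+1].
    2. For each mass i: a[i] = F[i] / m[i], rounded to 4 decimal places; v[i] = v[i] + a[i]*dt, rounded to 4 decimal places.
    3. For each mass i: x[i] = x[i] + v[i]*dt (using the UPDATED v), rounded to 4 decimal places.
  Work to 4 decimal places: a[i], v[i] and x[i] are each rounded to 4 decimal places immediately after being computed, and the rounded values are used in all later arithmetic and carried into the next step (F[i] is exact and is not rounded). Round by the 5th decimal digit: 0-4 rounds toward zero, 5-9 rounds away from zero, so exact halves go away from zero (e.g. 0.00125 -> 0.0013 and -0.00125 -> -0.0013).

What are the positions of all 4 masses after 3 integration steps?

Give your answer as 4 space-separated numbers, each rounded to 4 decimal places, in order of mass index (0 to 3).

Step 0: x=[4.0000 10.0000 10.0000 16.0000] v=[0.0000 0.0000 -2.0000 0.0000]
Step 1: x=[4.1600 9.5200 10.0800 15.9200] v=[0.8000 -2.4000 0.4000 -0.4000]
Step 2: x=[4.4288 8.6560 10.5824 15.7664] v=[1.3440 -4.3200 2.5120 -0.7680]
Step 3: x=[4.7158 7.6079 11.3454 15.5654] v=[1.4349 -5.2403 3.8150 -1.0048]

Answer: 4.7158 7.6079 11.3454 15.5654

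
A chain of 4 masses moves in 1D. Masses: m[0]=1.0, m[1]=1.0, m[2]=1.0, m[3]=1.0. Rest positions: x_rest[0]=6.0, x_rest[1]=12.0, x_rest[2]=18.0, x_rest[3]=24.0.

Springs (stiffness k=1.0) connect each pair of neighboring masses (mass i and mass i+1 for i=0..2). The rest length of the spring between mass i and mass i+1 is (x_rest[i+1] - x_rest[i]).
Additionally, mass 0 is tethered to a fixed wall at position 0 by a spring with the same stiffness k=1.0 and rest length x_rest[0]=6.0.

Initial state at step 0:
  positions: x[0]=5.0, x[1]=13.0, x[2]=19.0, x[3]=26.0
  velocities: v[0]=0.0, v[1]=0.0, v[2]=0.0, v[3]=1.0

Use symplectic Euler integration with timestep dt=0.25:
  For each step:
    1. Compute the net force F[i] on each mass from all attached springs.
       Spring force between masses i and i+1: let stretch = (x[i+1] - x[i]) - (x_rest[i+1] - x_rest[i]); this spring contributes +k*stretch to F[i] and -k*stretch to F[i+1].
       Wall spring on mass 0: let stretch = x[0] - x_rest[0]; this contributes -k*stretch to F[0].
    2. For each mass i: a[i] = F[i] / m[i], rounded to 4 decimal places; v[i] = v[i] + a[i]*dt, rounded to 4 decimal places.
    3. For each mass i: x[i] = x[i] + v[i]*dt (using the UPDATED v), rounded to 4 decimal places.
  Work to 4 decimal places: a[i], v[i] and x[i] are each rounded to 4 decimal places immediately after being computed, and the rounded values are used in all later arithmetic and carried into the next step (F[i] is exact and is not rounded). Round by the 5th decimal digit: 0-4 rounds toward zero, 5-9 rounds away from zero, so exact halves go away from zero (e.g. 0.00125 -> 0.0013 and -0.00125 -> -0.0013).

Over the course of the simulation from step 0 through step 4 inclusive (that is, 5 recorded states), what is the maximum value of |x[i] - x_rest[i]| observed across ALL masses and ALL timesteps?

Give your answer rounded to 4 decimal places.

Answer: 2.3518

Derivation:
Step 0: x=[5.0000 13.0000 19.0000 26.0000] v=[0.0000 0.0000 0.0000 1.0000]
Step 1: x=[5.1875 12.8750 19.0625 26.1875] v=[0.7500 -0.5000 0.2500 0.7500]
Step 2: x=[5.5313 12.6563 19.1836 26.3047] v=[1.3750 -0.8750 0.4844 0.4688]
Step 3: x=[5.9747 12.4002 19.3418 26.3518] v=[1.7734 -1.0244 0.6329 0.1885]
Step 4: x=[6.4462 12.1764 19.5043 26.3358] v=[1.8861 -0.8954 0.6500 -0.0640]
Max displacement = 2.3518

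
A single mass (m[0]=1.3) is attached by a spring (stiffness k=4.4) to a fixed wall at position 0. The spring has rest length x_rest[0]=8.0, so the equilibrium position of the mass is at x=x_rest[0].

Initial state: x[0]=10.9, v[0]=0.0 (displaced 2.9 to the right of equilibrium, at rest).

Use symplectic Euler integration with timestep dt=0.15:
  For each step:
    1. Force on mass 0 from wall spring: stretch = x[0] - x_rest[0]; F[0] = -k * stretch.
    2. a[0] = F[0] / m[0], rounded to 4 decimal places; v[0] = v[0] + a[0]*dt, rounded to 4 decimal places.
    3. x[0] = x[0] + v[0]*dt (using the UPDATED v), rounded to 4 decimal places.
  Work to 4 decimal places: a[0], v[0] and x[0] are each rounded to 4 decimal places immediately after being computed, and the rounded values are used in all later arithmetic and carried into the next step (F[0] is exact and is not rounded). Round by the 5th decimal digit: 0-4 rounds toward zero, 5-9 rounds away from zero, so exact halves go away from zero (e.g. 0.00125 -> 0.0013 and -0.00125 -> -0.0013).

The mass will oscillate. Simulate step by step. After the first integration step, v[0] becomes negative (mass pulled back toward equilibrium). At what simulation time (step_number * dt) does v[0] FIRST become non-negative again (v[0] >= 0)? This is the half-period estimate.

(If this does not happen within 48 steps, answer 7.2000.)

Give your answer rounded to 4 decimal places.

Answer: 1.8000

Derivation:
Step 0: x=[10.9000] v=[0.0000]
Step 1: x=[10.6792] v=[-1.4723]
Step 2: x=[10.2543] v=[-2.8325]
Step 3: x=[9.6578] v=[-3.9770]
Step 4: x=[8.9350] v=[-4.8187]
Step 5: x=[8.1410] v=[-5.2934]
Step 6: x=[7.3363] v=[-5.3650]
Step 7: x=[6.5821] v=[-5.0280]
Step 8: x=[5.9359] v=[-4.3082]
Step 9: x=[5.4469] v=[-3.2603]
Step 10: x=[5.1523] v=[-1.9641]
Step 11: x=[5.0746] v=[-0.5183]
Step 12: x=[5.2196] v=[0.9669]
First v>=0 after going negative at step 12, time=1.8000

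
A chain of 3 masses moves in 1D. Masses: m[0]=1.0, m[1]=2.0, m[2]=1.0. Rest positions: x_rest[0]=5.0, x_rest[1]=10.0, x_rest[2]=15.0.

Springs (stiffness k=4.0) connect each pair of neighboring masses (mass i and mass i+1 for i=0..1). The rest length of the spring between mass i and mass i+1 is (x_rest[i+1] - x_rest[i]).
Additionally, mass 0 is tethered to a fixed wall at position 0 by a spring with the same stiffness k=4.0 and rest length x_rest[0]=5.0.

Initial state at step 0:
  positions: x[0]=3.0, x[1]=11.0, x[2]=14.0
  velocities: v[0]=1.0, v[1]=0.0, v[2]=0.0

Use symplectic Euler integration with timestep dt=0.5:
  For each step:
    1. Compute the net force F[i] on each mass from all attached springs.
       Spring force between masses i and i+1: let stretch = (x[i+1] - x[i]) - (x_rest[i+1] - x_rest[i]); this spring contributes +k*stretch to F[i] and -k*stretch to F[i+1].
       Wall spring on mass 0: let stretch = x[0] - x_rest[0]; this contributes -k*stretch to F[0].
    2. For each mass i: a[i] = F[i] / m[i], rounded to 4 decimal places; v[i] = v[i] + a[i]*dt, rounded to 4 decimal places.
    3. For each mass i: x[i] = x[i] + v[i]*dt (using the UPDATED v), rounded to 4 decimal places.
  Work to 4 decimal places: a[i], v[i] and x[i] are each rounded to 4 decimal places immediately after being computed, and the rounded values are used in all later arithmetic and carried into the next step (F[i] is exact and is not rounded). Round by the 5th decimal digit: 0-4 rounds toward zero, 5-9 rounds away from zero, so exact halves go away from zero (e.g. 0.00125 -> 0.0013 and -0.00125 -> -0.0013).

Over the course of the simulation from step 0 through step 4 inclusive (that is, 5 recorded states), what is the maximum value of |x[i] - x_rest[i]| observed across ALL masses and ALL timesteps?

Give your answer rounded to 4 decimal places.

Step 0: x=[3.0000 11.0000 14.0000] v=[1.0000 0.0000 0.0000]
Step 1: x=[8.5000 8.5000 16.0000] v=[11.0000 -5.0000 4.0000]
Step 2: x=[5.5000 9.7500 15.5000] v=[-6.0000 2.5000 -1.0000]
Step 3: x=[1.2500 11.7500 14.2500] v=[-8.5000 4.0000 -2.5000]
Step 4: x=[6.2500 9.7500 15.5000] v=[10.0000 -4.0000 2.5000]
Max displacement = 3.7500

Answer: 3.7500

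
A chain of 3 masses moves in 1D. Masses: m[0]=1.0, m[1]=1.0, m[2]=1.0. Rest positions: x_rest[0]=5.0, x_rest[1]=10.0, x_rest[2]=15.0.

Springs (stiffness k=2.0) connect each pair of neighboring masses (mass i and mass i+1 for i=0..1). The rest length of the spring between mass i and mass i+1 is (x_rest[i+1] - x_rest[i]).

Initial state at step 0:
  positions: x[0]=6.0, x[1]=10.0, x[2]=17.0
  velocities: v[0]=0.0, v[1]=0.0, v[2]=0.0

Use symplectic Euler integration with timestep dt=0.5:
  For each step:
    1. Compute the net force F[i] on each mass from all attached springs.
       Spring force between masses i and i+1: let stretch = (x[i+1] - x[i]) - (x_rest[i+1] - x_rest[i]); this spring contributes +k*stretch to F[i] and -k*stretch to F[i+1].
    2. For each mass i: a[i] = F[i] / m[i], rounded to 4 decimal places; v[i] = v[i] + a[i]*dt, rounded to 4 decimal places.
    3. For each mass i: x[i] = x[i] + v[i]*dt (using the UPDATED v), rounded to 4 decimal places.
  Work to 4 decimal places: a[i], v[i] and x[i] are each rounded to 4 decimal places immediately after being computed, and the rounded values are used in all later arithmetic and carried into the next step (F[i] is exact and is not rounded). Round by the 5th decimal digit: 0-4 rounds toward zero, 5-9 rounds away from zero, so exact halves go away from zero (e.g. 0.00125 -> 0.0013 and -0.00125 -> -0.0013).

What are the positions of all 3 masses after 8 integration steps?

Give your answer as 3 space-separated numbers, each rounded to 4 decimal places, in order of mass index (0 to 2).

Answer: 5.6017 10.7384 16.6603

Derivation:
Step 0: x=[6.0000 10.0000 17.0000] v=[0.0000 0.0000 0.0000]
Step 1: x=[5.5000 11.5000 16.0000] v=[-1.0000 3.0000 -2.0000]
Step 2: x=[5.5000 12.2500 15.2500] v=[0.0000 1.5000 -1.5000]
Step 3: x=[6.3750 11.1250 15.5000] v=[1.7500 -2.2500 0.5000]
Step 4: x=[7.1250 9.8125 16.0625] v=[1.5000 -2.6250 1.1250]
Step 5: x=[6.7188 10.2813 16.0000] v=[-0.8125 0.9375 -0.1250]
Step 6: x=[5.5938 11.8282 15.5782] v=[-2.2500 3.0937 -0.8437]
Step 7: x=[5.0860 12.1329 15.7814] v=[-1.0156 0.6093 0.4063]
Step 8: x=[5.6017 10.7384 16.6603] v=[1.0313 -2.7891 1.7578]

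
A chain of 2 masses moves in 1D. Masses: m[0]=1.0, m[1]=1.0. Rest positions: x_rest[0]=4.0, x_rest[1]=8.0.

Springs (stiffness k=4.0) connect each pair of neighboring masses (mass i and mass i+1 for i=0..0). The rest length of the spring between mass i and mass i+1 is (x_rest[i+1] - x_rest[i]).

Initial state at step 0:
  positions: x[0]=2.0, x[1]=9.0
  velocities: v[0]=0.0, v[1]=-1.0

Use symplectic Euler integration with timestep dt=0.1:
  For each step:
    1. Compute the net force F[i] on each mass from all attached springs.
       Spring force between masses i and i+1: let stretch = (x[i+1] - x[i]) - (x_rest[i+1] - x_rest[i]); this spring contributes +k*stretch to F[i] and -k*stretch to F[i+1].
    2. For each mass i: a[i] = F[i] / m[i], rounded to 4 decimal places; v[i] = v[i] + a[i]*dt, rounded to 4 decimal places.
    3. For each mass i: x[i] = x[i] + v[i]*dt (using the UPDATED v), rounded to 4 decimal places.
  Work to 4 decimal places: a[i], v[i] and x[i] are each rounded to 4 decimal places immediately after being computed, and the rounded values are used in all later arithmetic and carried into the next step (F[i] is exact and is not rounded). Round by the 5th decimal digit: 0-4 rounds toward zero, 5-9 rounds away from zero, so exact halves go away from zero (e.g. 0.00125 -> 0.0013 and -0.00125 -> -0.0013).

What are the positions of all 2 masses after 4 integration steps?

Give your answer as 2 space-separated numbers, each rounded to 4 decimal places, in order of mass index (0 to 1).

Step 0: x=[2.0000 9.0000] v=[0.0000 -1.0000]
Step 1: x=[2.1200 8.7800] v=[1.2000 -2.2000]
Step 2: x=[2.3464 8.4536] v=[2.2640 -3.2640]
Step 3: x=[2.6571 8.0429] v=[3.1069 -4.1069]
Step 4: x=[3.0232 7.5768] v=[3.6612 -4.6612]

Answer: 3.0232 7.5768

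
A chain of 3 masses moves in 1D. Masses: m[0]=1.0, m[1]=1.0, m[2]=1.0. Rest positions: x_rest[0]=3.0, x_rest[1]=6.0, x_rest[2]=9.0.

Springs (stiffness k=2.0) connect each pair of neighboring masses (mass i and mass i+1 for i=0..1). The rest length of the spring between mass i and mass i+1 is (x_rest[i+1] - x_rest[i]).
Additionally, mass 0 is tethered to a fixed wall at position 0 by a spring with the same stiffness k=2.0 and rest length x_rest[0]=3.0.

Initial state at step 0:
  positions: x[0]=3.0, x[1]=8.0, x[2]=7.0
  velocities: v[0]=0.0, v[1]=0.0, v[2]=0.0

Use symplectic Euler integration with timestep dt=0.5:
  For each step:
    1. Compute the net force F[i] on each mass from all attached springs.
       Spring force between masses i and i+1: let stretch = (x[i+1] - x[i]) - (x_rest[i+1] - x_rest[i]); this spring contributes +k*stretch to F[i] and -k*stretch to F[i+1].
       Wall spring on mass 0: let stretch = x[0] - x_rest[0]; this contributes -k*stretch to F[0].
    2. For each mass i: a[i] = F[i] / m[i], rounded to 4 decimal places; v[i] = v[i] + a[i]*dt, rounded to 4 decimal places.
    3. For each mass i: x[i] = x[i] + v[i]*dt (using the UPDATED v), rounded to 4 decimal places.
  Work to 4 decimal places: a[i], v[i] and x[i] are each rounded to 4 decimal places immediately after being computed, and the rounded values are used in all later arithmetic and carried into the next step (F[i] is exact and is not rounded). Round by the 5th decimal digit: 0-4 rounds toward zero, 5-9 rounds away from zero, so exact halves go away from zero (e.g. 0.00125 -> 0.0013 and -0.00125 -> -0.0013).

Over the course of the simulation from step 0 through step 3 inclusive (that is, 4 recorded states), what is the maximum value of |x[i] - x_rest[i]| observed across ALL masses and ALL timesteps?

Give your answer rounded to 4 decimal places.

Answer: 2.5000

Derivation:
Step 0: x=[3.0000 8.0000 7.0000] v=[0.0000 0.0000 0.0000]
Step 1: x=[4.0000 5.0000 9.0000] v=[2.0000 -6.0000 4.0000]
Step 2: x=[3.5000 3.5000 10.5000] v=[-1.0000 -3.0000 3.0000]
Step 3: x=[1.2500 5.5000 10.0000] v=[-4.5000 4.0000 -1.0000]
Max displacement = 2.5000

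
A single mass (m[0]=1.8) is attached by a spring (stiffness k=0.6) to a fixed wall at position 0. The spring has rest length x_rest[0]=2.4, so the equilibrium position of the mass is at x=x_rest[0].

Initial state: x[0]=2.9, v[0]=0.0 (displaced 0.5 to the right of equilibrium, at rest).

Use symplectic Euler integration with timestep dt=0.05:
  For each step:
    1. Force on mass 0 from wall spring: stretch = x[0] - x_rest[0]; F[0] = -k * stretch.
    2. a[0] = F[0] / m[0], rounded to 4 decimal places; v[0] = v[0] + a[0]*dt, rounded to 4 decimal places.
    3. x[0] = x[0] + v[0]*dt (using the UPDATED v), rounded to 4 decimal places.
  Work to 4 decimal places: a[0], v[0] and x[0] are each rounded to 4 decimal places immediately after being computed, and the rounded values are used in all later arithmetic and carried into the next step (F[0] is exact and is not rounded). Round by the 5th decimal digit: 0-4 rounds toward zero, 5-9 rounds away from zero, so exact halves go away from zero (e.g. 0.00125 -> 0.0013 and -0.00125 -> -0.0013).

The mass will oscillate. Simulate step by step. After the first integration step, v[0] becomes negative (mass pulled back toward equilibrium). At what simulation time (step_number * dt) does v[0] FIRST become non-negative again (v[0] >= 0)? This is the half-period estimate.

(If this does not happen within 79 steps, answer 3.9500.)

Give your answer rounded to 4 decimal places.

Step 0: x=[2.9000] v=[0.0000]
Step 1: x=[2.8996] v=[-0.0083]
Step 2: x=[2.8988] v=[-0.0166]
Step 3: x=[2.8976] v=[-0.0249]
Step 4: x=[2.8959] v=[-0.0332]
Step 5: x=[2.8938] v=[-0.0415]
Step 6: x=[2.8913] v=[-0.0497]
Step 7: x=[2.8884] v=[-0.0579]
Step 8: x=[2.8851] v=[-0.0660]
Step 9: x=[2.8814] v=[-0.0741]
Step 10: x=[2.8773] v=[-0.0821]
Step 11: x=[2.8728] v=[-0.0901]
Step 12: x=[2.8679] v=[-0.0980]
Step 13: x=[2.8626] v=[-0.1058]
Step 14: x=[2.8569] v=[-0.1135]
Step 15: x=[2.8508] v=[-0.1211]
Step 16: x=[2.8444] v=[-0.1286]
Step 17: x=[2.8376] v=[-0.1360]
Step 18: x=[2.8304] v=[-0.1433]
Step 19: x=[2.8229] v=[-0.1505]
Step 20: x=[2.8150] v=[-0.1576]
Step 21: x=[2.8068] v=[-0.1645]
Step 22: x=[2.7982] v=[-0.1713]
Step 23: x=[2.7893] v=[-0.1779]
Step 24: x=[2.7801] v=[-0.1844]
Step 25: x=[2.7706] v=[-0.1907]
Step 26: x=[2.7608] v=[-0.1969]
Step 27: x=[2.7507] v=[-0.2029]
Step 28: x=[2.7403] v=[-0.2087]
Step 29: x=[2.7296] v=[-0.2144]
Step 30: x=[2.7186] v=[-0.2199]
Step 31: x=[2.7073] v=[-0.2252]
Step 32: x=[2.6958] v=[-0.2303]
Step 33: x=[2.6840] v=[-0.2352]
Step 34: x=[2.6720] v=[-0.2399]
Step 35: x=[2.6598] v=[-0.2444]
Step 36: x=[2.6474] v=[-0.2487]
Step 37: x=[2.6348] v=[-0.2528]
Step 38: x=[2.6220] v=[-0.2567]
Step 39: x=[2.6090] v=[-0.2604]
Step 40: x=[2.5958] v=[-0.2639]
Step 41: x=[2.5824] v=[-0.2672]
Step 42: x=[2.5689] v=[-0.2702]
Step 43: x=[2.5553] v=[-0.2730]
Step 44: x=[2.5415] v=[-0.2756]
Step 45: x=[2.5276] v=[-0.2780]
Step 46: x=[2.5136] v=[-0.2801]
Step 47: x=[2.4995] v=[-0.2820]
Step 48: x=[2.4853] v=[-0.2837]
Step 49: x=[2.4710] v=[-0.2851]
Step 50: x=[2.4567] v=[-0.2863]
Step 51: x=[2.4423] v=[-0.2872]
Step 52: x=[2.4279] v=[-0.2879]
Step 53: x=[2.4135] v=[-0.2884]
Step 54: x=[2.3991] v=[-0.2886]
Step 55: x=[2.3847] v=[-0.2886]
Step 56: x=[2.3703] v=[-0.2883]
Step 57: x=[2.3559] v=[-0.2878]
Step 58: x=[2.3415] v=[-0.2871]
Step 59: x=[2.3272] v=[-0.2861]
Step 60: x=[2.3130] v=[-0.2849]
Step 61: x=[2.2988] v=[-0.2835]
Step 62: x=[2.2847] v=[-0.2818]
Step 63: x=[2.2707] v=[-0.2799]
Step 64: x=[2.2568] v=[-0.2777]
Step 65: x=[2.2430] v=[-0.2753]
Step 66: x=[2.2294] v=[-0.2727]
Step 67: x=[2.2159] v=[-0.2699]
Step 68: x=[2.2026] v=[-0.2668]
Step 69: x=[2.1894] v=[-0.2635]
Step 70: x=[2.1764] v=[-0.2600]
Step 71: x=[2.1636] v=[-0.2563]
Step 72: x=[2.1510] v=[-0.2524]
Step 73: x=[2.1386] v=[-0.2483]
Step 74: x=[2.1264] v=[-0.2439]
Step 75: x=[2.1144] v=[-0.2393]
Step 76: x=[2.1027] v=[-0.2345]
Step 77: x=[2.0912] v=[-0.2295]
Step 78: x=[2.0800] v=[-0.2244]
Step 79: x=[2.0690] v=[-0.2191]
v[0] did not become non-negative within 79 steps; using fallback time=3.9500

Answer: 3.9500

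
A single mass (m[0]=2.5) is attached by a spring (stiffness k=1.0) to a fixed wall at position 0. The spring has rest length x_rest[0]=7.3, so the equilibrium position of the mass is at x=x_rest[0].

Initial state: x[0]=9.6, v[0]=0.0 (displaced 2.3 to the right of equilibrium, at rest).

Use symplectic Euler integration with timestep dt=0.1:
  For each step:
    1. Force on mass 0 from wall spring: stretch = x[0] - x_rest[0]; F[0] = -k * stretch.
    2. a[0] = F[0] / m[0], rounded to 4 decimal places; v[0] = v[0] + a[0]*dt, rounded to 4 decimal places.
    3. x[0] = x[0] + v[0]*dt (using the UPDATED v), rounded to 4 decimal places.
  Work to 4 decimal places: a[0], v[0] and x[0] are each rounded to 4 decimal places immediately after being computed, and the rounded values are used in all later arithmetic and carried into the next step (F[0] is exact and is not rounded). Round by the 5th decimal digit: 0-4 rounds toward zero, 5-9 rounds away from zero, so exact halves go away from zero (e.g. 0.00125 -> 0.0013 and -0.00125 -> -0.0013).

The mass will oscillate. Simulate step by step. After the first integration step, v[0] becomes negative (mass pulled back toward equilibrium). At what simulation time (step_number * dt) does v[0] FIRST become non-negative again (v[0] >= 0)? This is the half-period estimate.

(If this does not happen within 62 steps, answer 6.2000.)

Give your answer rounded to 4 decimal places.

Step 0: x=[9.6000] v=[0.0000]
Step 1: x=[9.5908] v=[-0.0920]
Step 2: x=[9.5724] v=[-0.1836]
Step 3: x=[9.5450] v=[-0.2745]
Step 4: x=[9.5086] v=[-0.3643]
Step 5: x=[9.4633] v=[-0.4526]
Step 6: x=[9.4094] v=[-0.5391]
Step 7: x=[9.3471] v=[-0.6235]
Step 8: x=[9.2766] v=[-0.7054]
Step 9: x=[9.1982] v=[-0.7845]
Step 10: x=[9.1122] v=[-0.8604]
Step 11: x=[9.0189] v=[-0.9329]
Step 12: x=[8.9187] v=[-1.0017]
Step 13: x=[8.8121] v=[-1.0665]
Step 14: x=[8.6994] v=[-1.1270]
Step 15: x=[8.5811] v=[-1.1830]
Step 16: x=[8.4577] v=[-1.2342]
Step 17: x=[8.3297] v=[-1.2805]
Step 18: x=[8.1975] v=[-1.3217]
Step 19: x=[8.0617] v=[-1.3576]
Step 20: x=[7.9229] v=[-1.3881]
Step 21: x=[7.7816] v=[-1.4130]
Step 22: x=[7.6384] v=[-1.4323]
Step 23: x=[7.4938] v=[-1.4458]
Step 24: x=[7.3484] v=[-1.4536]
Step 25: x=[7.2029] v=[-1.4555]
Step 26: x=[7.0577] v=[-1.4516]
Step 27: x=[6.9135] v=[-1.4419]
Step 28: x=[6.7709] v=[-1.4264]
Step 29: x=[6.6304] v=[-1.4052]
Step 30: x=[6.4926] v=[-1.3784]
Step 31: x=[6.3580] v=[-1.3461]
Step 32: x=[6.2272] v=[-1.3084]
Step 33: x=[6.1007] v=[-1.2655]
Step 34: x=[5.9790] v=[-1.2175]
Step 35: x=[5.8625] v=[-1.1647]
Step 36: x=[5.7518] v=[-1.1072]
Step 37: x=[5.6473] v=[-1.0453]
Step 38: x=[5.5494] v=[-0.9792]
Step 39: x=[5.4585] v=[-0.9092]
Step 40: x=[5.3750] v=[-0.8355]
Step 41: x=[5.2992] v=[-0.7585]
Step 42: x=[5.2314] v=[-0.6785]
Step 43: x=[5.1718] v=[-0.5958]
Step 44: x=[5.1207] v=[-0.5107]
Step 45: x=[5.0784] v=[-0.4235]
Step 46: x=[5.0449] v=[-0.3346]
Step 47: x=[5.0205] v=[-0.2444]
Step 48: x=[5.0052] v=[-0.1532]
Step 49: x=[4.9991] v=[-0.0614]
Step 50: x=[5.0022] v=[0.0306]
First v>=0 after going negative at step 50, time=5.0000

Answer: 5.0000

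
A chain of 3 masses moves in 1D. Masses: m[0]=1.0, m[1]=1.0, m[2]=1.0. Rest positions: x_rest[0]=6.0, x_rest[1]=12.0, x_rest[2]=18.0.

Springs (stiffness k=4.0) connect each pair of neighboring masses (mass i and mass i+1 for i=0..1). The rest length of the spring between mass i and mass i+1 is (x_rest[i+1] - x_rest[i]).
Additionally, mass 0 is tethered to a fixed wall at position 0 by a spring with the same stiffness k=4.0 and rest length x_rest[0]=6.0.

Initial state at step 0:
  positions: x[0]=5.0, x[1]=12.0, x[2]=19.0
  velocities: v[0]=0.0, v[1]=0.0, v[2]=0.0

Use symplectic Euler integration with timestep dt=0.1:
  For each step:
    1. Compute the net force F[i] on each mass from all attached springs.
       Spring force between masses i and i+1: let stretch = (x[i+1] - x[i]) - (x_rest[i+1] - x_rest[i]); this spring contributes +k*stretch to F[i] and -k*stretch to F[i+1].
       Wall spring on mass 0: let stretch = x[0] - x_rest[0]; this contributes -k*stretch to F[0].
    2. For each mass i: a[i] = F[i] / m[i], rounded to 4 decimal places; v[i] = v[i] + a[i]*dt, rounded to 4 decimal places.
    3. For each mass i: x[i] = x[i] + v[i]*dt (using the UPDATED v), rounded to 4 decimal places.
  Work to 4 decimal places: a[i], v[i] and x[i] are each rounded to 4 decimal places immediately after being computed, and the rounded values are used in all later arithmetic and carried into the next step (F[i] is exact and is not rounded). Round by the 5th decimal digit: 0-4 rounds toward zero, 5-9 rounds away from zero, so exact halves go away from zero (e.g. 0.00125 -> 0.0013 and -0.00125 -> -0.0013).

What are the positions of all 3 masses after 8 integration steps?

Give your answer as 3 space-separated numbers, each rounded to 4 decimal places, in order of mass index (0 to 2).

Answer: 6.7748 12.2105 17.8904

Derivation:
Step 0: x=[5.0000 12.0000 19.0000] v=[0.0000 0.0000 0.0000]
Step 1: x=[5.0800 12.0000 18.9600] v=[0.8000 0.0000 -0.4000]
Step 2: x=[5.2336 12.0016 18.8816] v=[1.5360 0.0160 -0.7840]
Step 3: x=[5.4486 12.0077 18.7680] v=[2.1498 0.0608 -1.1360]
Step 4: x=[5.7080 12.0218 18.6240] v=[2.5940 0.1413 -1.4401]
Step 5: x=[5.9916 12.0475 18.4559] v=[2.8363 0.2567 -1.6810]
Step 6: x=[6.2778 12.0873 18.2715] v=[2.8620 0.3977 -1.8444]
Step 7: x=[6.5453 12.1421 18.0797] v=[2.6747 0.5476 -1.9181]
Step 8: x=[6.7748 12.2105 17.8904] v=[2.2953 0.6839 -1.8931]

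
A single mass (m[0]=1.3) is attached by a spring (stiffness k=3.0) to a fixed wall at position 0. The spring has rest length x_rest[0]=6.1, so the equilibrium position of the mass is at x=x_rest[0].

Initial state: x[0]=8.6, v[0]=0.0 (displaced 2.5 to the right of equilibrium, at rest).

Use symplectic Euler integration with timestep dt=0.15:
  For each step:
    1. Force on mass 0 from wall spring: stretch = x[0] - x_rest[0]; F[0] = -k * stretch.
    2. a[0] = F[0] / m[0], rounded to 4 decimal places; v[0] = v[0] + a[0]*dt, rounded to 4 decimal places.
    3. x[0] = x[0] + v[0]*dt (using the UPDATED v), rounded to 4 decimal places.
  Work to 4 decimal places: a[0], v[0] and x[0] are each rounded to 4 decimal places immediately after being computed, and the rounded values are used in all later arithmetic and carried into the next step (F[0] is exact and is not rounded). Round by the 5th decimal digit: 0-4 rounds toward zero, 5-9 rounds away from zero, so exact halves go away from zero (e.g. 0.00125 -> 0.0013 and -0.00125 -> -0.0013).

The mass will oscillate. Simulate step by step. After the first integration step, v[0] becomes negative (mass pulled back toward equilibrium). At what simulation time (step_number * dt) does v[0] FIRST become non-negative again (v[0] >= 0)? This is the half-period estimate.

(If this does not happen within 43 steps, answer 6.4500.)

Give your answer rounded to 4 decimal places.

Step 0: x=[8.6000] v=[0.0000]
Step 1: x=[8.4702] v=[-0.8654]
Step 2: x=[8.2173] v=[-1.6859]
Step 3: x=[7.8545] v=[-2.4188]
Step 4: x=[7.4006] v=[-3.0261]
Step 5: x=[6.8792] v=[-3.4763]
Step 6: x=[6.3173] v=[-3.7460]
Step 7: x=[5.7441] v=[-3.8212]
Step 8: x=[5.1894] v=[-3.6980]
Step 9: x=[4.6820] v=[-3.3828]
Step 10: x=[4.2482] v=[-2.8920]
Step 11: x=[3.9106] v=[-2.2510]
Step 12: x=[3.6866] v=[-1.4931]
Step 13: x=[3.5879] v=[-0.6577]
Step 14: x=[3.6197] v=[0.2119]
First v>=0 after going negative at step 14, time=2.1000

Answer: 2.1000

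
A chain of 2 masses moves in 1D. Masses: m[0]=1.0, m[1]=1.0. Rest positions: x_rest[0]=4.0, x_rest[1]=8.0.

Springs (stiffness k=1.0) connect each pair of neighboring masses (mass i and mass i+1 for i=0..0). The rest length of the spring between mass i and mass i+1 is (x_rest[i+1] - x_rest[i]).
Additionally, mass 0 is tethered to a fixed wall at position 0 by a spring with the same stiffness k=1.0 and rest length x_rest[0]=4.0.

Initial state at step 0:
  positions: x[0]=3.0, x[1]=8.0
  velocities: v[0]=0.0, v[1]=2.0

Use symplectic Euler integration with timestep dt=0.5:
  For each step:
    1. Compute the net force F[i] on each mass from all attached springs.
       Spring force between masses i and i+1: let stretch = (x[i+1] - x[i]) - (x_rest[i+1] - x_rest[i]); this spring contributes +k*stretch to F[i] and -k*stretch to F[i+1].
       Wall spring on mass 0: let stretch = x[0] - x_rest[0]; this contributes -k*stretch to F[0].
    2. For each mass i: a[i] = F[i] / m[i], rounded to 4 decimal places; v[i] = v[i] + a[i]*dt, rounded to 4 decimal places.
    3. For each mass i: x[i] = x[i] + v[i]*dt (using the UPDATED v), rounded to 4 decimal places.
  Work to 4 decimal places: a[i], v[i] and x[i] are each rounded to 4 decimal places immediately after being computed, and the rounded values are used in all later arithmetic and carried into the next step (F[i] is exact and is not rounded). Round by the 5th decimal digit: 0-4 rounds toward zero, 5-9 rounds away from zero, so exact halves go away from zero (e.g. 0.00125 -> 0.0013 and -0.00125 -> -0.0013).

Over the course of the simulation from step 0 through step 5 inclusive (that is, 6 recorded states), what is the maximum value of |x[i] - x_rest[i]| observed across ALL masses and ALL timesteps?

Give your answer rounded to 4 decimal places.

Answer: 2.1222

Derivation:
Step 0: x=[3.0000 8.0000] v=[0.0000 2.0000]
Step 1: x=[3.5000 8.7500] v=[1.0000 1.5000]
Step 2: x=[4.4375 9.1875] v=[1.8750 0.8750]
Step 3: x=[5.4532 9.4375] v=[2.0313 0.5000]
Step 4: x=[6.1017 9.6915] v=[1.2969 0.5079]
Step 5: x=[6.1222 10.0480] v=[0.0410 0.7130]
Max displacement = 2.1222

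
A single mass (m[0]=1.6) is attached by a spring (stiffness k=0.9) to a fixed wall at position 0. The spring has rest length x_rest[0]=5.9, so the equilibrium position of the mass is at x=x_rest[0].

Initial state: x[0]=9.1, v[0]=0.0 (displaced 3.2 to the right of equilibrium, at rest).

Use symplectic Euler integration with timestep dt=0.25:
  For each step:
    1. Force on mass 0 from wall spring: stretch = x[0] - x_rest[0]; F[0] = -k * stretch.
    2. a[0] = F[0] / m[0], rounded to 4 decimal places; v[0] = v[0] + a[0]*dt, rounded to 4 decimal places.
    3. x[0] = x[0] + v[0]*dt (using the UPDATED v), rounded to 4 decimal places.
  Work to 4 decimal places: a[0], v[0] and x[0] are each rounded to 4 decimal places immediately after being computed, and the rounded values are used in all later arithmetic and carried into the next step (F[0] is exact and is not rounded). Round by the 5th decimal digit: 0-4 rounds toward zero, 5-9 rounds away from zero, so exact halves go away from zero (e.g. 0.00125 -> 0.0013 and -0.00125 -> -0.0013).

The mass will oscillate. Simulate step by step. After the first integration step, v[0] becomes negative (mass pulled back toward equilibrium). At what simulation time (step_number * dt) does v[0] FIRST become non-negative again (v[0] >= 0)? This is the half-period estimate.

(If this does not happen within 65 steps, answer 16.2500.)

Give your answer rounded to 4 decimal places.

Step 0: x=[9.1000] v=[0.0000]
Step 1: x=[8.9875] v=[-0.4500]
Step 2: x=[8.7665] v=[-0.8842]
Step 3: x=[8.4447] v=[-1.2873]
Step 4: x=[8.0334] v=[-1.6452]
Step 5: x=[7.5471] v=[-1.9452]
Step 6: x=[7.0029] v=[-2.1768]
Step 7: x=[6.4199] v=[-2.3319]
Step 8: x=[5.8187] v=[-2.4050]
Step 9: x=[5.2203] v=[-2.3936]
Step 10: x=[4.6458] v=[-2.2980]
Step 11: x=[4.1154] v=[-2.1216]
Step 12: x=[3.6477] v=[-1.8707]
Step 13: x=[3.2592] v=[-1.5540]
Step 14: x=[2.9636] v=[-1.1826]
Step 15: x=[2.7712] v=[-0.7697]
Step 16: x=[2.6888] v=[-0.3297]
Step 17: x=[2.7193] v=[0.1219]
First v>=0 after going negative at step 17, time=4.2500

Answer: 4.2500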